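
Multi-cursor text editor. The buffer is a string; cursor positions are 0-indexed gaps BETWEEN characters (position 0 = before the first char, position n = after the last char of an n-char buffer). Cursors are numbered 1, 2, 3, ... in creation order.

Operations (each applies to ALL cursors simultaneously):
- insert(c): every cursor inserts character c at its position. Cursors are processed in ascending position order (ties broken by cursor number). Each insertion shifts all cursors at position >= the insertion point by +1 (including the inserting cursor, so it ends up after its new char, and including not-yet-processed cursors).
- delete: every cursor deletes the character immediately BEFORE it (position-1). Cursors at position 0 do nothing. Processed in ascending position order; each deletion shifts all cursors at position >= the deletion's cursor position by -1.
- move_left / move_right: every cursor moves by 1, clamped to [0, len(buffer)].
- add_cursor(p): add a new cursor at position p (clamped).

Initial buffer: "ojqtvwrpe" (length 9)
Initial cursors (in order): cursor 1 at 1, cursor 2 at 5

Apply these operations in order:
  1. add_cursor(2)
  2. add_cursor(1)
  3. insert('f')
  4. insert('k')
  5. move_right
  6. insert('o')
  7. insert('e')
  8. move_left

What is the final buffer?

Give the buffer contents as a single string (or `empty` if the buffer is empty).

Answer: offkkjooeefkqoetvfkwoerpe

Derivation:
After op 1 (add_cursor(2)): buffer="ojqtvwrpe" (len 9), cursors c1@1 c3@2 c2@5, authorship .........
After op 2 (add_cursor(1)): buffer="ojqtvwrpe" (len 9), cursors c1@1 c4@1 c3@2 c2@5, authorship .........
After op 3 (insert('f')): buffer="offjfqtvfwrpe" (len 13), cursors c1@3 c4@3 c3@5 c2@9, authorship .14.3...2....
After op 4 (insert('k')): buffer="offkkjfkqtvfkwrpe" (len 17), cursors c1@5 c4@5 c3@8 c2@13, authorship .1414.33...22....
After op 5 (move_right): buffer="offkkjfkqtvfkwrpe" (len 17), cursors c1@6 c4@6 c3@9 c2@14, authorship .1414.33...22....
After op 6 (insert('o')): buffer="offkkjoofkqotvfkworpe" (len 21), cursors c1@8 c4@8 c3@12 c2@18, authorship .1414.1433.3..22.2...
After op 7 (insert('e')): buffer="offkkjooeefkqoetvfkwoerpe" (len 25), cursors c1@10 c4@10 c3@15 c2@22, authorship .1414.141433.33..22.22...
After op 8 (move_left): buffer="offkkjooeefkqoetvfkwoerpe" (len 25), cursors c1@9 c4@9 c3@14 c2@21, authorship .1414.141433.33..22.22...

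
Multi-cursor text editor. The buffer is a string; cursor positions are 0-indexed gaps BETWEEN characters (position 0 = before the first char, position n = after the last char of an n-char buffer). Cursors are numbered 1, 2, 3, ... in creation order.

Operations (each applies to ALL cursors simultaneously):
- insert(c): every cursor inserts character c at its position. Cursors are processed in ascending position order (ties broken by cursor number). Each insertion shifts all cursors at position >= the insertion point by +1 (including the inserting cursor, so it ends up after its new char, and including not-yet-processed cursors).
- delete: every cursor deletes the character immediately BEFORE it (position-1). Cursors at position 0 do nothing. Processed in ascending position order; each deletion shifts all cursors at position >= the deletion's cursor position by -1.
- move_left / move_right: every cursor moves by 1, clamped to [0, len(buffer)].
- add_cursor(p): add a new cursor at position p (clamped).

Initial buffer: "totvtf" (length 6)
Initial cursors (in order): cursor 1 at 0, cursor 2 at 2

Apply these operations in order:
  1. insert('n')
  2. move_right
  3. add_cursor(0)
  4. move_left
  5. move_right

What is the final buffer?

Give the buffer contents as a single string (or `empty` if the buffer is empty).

Answer: ntontvtf

Derivation:
After op 1 (insert('n')): buffer="ntontvtf" (len 8), cursors c1@1 c2@4, authorship 1..2....
After op 2 (move_right): buffer="ntontvtf" (len 8), cursors c1@2 c2@5, authorship 1..2....
After op 3 (add_cursor(0)): buffer="ntontvtf" (len 8), cursors c3@0 c1@2 c2@5, authorship 1..2....
After op 4 (move_left): buffer="ntontvtf" (len 8), cursors c3@0 c1@1 c2@4, authorship 1..2....
After op 5 (move_right): buffer="ntontvtf" (len 8), cursors c3@1 c1@2 c2@5, authorship 1..2....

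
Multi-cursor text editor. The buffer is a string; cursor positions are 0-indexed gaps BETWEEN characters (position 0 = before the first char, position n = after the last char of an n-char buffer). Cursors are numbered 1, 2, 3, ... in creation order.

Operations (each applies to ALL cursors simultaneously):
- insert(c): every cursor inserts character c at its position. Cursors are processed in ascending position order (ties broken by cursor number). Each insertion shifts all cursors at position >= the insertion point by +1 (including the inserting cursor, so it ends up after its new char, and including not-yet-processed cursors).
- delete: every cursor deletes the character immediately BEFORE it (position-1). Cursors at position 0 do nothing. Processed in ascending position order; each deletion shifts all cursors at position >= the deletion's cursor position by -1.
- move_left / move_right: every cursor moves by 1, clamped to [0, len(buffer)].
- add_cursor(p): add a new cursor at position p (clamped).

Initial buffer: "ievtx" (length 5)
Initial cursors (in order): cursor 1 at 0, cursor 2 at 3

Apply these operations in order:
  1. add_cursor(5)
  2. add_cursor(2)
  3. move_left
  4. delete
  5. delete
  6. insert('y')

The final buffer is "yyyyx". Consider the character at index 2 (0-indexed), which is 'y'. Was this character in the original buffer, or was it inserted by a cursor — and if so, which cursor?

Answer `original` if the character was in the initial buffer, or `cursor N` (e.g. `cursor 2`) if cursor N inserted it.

After op 1 (add_cursor(5)): buffer="ievtx" (len 5), cursors c1@0 c2@3 c3@5, authorship .....
After op 2 (add_cursor(2)): buffer="ievtx" (len 5), cursors c1@0 c4@2 c2@3 c3@5, authorship .....
After op 3 (move_left): buffer="ievtx" (len 5), cursors c1@0 c4@1 c2@2 c3@4, authorship .....
After op 4 (delete): buffer="vx" (len 2), cursors c1@0 c2@0 c4@0 c3@1, authorship ..
After op 5 (delete): buffer="x" (len 1), cursors c1@0 c2@0 c3@0 c4@0, authorship .
After op 6 (insert('y')): buffer="yyyyx" (len 5), cursors c1@4 c2@4 c3@4 c4@4, authorship 1234.
Authorship (.=original, N=cursor N): 1 2 3 4 .
Index 2: author = 3

Answer: cursor 3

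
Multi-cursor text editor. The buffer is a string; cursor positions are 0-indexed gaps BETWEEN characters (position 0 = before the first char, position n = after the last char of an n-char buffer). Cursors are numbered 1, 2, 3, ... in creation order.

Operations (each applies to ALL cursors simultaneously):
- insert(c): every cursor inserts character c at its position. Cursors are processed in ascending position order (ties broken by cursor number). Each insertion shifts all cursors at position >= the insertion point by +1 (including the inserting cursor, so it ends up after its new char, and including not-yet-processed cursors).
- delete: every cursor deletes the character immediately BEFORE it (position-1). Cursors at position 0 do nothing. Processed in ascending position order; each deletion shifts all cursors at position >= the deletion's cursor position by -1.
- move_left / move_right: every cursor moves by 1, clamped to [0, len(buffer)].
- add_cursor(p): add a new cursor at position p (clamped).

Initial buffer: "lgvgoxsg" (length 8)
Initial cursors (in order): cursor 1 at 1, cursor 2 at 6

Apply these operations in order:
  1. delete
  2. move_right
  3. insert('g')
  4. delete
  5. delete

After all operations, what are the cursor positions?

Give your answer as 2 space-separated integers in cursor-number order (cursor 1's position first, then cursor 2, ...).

After op 1 (delete): buffer="gvgosg" (len 6), cursors c1@0 c2@4, authorship ......
After op 2 (move_right): buffer="gvgosg" (len 6), cursors c1@1 c2@5, authorship ......
After op 3 (insert('g')): buffer="ggvgosgg" (len 8), cursors c1@2 c2@7, authorship .1....2.
After op 4 (delete): buffer="gvgosg" (len 6), cursors c1@1 c2@5, authorship ......
After op 5 (delete): buffer="vgog" (len 4), cursors c1@0 c2@3, authorship ....

Answer: 0 3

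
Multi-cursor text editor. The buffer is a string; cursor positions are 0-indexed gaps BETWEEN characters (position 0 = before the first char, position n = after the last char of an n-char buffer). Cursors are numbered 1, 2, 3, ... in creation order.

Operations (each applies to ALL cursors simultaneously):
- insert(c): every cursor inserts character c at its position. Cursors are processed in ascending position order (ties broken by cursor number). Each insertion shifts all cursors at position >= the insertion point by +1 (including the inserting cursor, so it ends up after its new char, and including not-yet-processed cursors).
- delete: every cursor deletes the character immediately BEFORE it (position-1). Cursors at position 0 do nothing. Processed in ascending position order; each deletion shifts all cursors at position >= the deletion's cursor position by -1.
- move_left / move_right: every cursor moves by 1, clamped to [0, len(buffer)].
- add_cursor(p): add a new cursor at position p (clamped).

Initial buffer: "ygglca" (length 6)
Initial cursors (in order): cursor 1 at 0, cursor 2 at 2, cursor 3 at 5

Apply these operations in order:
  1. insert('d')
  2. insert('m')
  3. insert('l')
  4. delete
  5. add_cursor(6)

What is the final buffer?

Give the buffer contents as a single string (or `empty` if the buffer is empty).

After op 1 (insert('d')): buffer="dygdglcda" (len 9), cursors c1@1 c2@4 c3@8, authorship 1..2...3.
After op 2 (insert('m')): buffer="dmygdmglcdma" (len 12), cursors c1@2 c2@6 c3@11, authorship 11..22...33.
After op 3 (insert('l')): buffer="dmlygdmlglcdmla" (len 15), cursors c1@3 c2@8 c3@14, authorship 111..222...333.
After op 4 (delete): buffer="dmygdmglcdma" (len 12), cursors c1@2 c2@6 c3@11, authorship 11..22...33.
After op 5 (add_cursor(6)): buffer="dmygdmglcdma" (len 12), cursors c1@2 c2@6 c4@6 c3@11, authorship 11..22...33.

Answer: dmygdmglcdma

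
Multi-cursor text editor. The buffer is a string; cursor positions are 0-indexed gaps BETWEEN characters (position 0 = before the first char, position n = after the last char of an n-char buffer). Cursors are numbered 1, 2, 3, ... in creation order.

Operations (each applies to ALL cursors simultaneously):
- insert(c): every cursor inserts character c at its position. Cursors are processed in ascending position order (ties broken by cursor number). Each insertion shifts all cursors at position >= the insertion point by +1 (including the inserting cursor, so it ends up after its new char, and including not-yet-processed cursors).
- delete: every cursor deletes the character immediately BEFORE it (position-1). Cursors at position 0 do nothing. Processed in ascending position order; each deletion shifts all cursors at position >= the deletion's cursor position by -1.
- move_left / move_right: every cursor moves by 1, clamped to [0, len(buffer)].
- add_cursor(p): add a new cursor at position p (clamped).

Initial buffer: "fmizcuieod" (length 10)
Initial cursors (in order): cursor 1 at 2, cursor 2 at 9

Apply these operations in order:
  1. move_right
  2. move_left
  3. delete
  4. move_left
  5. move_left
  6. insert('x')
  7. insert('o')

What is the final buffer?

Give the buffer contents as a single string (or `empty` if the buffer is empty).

Answer: xofizcuxoied

Derivation:
After op 1 (move_right): buffer="fmizcuieod" (len 10), cursors c1@3 c2@10, authorship ..........
After op 2 (move_left): buffer="fmizcuieod" (len 10), cursors c1@2 c2@9, authorship ..........
After op 3 (delete): buffer="fizcuied" (len 8), cursors c1@1 c2@7, authorship ........
After op 4 (move_left): buffer="fizcuied" (len 8), cursors c1@0 c2@6, authorship ........
After op 5 (move_left): buffer="fizcuied" (len 8), cursors c1@0 c2@5, authorship ........
After op 6 (insert('x')): buffer="xfizcuxied" (len 10), cursors c1@1 c2@7, authorship 1.....2...
After op 7 (insert('o')): buffer="xofizcuxoied" (len 12), cursors c1@2 c2@9, authorship 11.....22...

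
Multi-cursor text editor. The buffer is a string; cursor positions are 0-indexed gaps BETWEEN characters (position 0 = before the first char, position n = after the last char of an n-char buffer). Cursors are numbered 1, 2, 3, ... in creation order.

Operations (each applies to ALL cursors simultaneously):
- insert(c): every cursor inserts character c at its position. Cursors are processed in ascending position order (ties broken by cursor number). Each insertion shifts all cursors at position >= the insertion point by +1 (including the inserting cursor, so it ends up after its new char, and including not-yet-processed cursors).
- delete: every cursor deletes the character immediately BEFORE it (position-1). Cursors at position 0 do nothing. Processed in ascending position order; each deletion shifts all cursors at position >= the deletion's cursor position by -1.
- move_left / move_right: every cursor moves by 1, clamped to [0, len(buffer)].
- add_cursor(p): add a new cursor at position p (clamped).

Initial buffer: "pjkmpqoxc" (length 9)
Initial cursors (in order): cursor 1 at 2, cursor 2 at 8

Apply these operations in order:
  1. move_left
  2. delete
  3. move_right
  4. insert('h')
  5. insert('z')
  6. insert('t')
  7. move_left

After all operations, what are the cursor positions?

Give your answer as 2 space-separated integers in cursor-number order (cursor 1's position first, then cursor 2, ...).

Answer: 3 11

Derivation:
After op 1 (move_left): buffer="pjkmpqoxc" (len 9), cursors c1@1 c2@7, authorship .........
After op 2 (delete): buffer="jkmpqxc" (len 7), cursors c1@0 c2@5, authorship .......
After op 3 (move_right): buffer="jkmpqxc" (len 7), cursors c1@1 c2@6, authorship .......
After op 4 (insert('h')): buffer="jhkmpqxhc" (len 9), cursors c1@2 c2@8, authorship .1.....2.
After op 5 (insert('z')): buffer="jhzkmpqxhzc" (len 11), cursors c1@3 c2@10, authorship .11.....22.
After op 6 (insert('t')): buffer="jhztkmpqxhztc" (len 13), cursors c1@4 c2@12, authorship .111.....222.
After op 7 (move_left): buffer="jhztkmpqxhztc" (len 13), cursors c1@3 c2@11, authorship .111.....222.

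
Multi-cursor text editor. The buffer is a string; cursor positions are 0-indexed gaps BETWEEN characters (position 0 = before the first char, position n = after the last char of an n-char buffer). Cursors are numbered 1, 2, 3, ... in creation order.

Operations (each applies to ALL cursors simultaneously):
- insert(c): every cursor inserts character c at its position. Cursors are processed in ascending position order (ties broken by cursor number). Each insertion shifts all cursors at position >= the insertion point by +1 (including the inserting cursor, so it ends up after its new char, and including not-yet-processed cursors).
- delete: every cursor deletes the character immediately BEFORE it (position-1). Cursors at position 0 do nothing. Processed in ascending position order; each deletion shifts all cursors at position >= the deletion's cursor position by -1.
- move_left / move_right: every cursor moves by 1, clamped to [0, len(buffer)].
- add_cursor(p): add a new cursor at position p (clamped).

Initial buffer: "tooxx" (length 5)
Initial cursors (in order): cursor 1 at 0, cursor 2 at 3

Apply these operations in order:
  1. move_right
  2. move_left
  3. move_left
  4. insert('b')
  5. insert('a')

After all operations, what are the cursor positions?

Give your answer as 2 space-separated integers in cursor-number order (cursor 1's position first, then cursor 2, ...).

Answer: 2 6

Derivation:
After op 1 (move_right): buffer="tooxx" (len 5), cursors c1@1 c2@4, authorship .....
After op 2 (move_left): buffer="tooxx" (len 5), cursors c1@0 c2@3, authorship .....
After op 3 (move_left): buffer="tooxx" (len 5), cursors c1@0 c2@2, authorship .....
After op 4 (insert('b')): buffer="btoboxx" (len 7), cursors c1@1 c2@4, authorship 1..2...
After op 5 (insert('a')): buffer="batobaoxx" (len 9), cursors c1@2 c2@6, authorship 11..22...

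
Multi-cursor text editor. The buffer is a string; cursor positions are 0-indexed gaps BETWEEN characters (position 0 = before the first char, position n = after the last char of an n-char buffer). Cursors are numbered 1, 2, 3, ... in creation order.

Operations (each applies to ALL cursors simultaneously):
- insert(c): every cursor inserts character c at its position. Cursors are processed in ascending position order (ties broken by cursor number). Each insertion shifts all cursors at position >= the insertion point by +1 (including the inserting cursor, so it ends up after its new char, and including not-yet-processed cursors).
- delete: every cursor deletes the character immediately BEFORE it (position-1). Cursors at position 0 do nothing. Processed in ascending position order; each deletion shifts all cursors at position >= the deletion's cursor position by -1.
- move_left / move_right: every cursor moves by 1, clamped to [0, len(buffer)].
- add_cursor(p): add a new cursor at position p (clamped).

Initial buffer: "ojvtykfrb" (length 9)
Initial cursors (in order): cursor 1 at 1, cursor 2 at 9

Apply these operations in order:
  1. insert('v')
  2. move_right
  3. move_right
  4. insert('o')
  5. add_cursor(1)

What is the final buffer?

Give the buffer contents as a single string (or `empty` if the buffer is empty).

Answer: ovjvotykfrbvo

Derivation:
After op 1 (insert('v')): buffer="ovjvtykfrbv" (len 11), cursors c1@2 c2@11, authorship .1........2
After op 2 (move_right): buffer="ovjvtykfrbv" (len 11), cursors c1@3 c2@11, authorship .1........2
After op 3 (move_right): buffer="ovjvtykfrbv" (len 11), cursors c1@4 c2@11, authorship .1........2
After op 4 (insert('o')): buffer="ovjvotykfrbvo" (len 13), cursors c1@5 c2@13, authorship .1..1......22
After op 5 (add_cursor(1)): buffer="ovjvotykfrbvo" (len 13), cursors c3@1 c1@5 c2@13, authorship .1..1......22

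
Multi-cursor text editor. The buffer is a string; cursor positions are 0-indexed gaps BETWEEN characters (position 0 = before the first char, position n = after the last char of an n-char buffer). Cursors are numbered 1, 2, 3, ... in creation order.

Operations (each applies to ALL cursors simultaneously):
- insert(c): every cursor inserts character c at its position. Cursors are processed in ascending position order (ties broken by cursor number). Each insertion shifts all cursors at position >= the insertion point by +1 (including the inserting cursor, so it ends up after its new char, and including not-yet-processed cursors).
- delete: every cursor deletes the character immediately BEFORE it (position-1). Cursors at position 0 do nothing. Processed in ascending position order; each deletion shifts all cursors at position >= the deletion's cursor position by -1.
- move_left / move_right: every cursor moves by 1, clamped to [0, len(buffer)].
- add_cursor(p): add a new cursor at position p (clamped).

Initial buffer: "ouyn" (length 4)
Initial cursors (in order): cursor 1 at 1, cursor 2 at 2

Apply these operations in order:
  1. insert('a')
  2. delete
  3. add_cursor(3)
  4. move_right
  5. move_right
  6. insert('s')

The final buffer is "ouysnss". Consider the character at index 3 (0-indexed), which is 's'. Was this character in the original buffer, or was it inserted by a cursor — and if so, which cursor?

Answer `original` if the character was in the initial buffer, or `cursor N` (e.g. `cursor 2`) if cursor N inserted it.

Answer: cursor 1

Derivation:
After op 1 (insert('a')): buffer="oauayn" (len 6), cursors c1@2 c2@4, authorship .1.2..
After op 2 (delete): buffer="ouyn" (len 4), cursors c1@1 c2@2, authorship ....
After op 3 (add_cursor(3)): buffer="ouyn" (len 4), cursors c1@1 c2@2 c3@3, authorship ....
After op 4 (move_right): buffer="ouyn" (len 4), cursors c1@2 c2@3 c3@4, authorship ....
After op 5 (move_right): buffer="ouyn" (len 4), cursors c1@3 c2@4 c3@4, authorship ....
After op 6 (insert('s')): buffer="ouysnss" (len 7), cursors c1@4 c2@7 c3@7, authorship ...1.23
Authorship (.=original, N=cursor N): . . . 1 . 2 3
Index 3: author = 1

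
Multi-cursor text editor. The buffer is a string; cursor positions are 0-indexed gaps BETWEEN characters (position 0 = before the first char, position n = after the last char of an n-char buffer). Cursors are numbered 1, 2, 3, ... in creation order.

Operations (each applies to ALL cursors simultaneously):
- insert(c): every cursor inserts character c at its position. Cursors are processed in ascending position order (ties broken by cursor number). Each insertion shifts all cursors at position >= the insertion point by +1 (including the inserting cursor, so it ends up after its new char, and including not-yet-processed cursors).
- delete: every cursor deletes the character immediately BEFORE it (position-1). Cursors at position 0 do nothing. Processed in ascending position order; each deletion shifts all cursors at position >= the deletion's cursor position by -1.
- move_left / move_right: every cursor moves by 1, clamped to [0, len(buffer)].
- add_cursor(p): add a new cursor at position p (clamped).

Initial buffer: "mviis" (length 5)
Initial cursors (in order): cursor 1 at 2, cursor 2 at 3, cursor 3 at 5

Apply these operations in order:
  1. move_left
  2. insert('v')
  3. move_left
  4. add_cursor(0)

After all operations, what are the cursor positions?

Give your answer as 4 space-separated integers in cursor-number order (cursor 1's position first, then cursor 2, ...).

Answer: 1 3 6 0

Derivation:
After op 1 (move_left): buffer="mviis" (len 5), cursors c1@1 c2@2 c3@4, authorship .....
After op 2 (insert('v')): buffer="mvvviivs" (len 8), cursors c1@2 c2@4 c3@7, authorship .1.2..3.
After op 3 (move_left): buffer="mvvviivs" (len 8), cursors c1@1 c2@3 c3@6, authorship .1.2..3.
After op 4 (add_cursor(0)): buffer="mvvviivs" (len 8), cursors c4@0 c1@1 c2@3 c3@6, authorship .1.2..3.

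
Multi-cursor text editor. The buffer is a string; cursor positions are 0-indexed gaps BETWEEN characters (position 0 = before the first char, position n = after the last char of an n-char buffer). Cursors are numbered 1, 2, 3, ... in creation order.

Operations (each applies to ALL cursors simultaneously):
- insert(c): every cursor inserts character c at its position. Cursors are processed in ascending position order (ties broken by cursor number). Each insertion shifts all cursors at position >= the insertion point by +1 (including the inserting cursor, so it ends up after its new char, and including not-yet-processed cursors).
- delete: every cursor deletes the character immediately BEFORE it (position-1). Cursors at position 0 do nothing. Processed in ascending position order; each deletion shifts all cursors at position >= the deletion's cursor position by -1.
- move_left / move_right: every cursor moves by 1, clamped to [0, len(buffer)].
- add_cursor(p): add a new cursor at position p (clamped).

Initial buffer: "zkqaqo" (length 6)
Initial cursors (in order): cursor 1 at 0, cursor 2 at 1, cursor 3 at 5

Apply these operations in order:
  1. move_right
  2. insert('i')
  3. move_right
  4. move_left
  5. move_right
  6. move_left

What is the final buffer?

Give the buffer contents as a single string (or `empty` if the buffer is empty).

Answer: zikiqaqoi

Derivation:
After op 1 (move_right): buffer="zkqaqo" (len 6), cursors c1@1 c2@2 c3@6, authorship ......
After op 2 (insert('i')): buffer="zikiqaqoi" (len 9), cursors c1@2 c2@4 c3@9, authorship .1.2....3
After op 3 (move_right): buffer="zikiqaqoi" (len 9), cursors c1@3 c2@5 c3@9, authorship .1.2....3
After op 4 (move_left): buffer="zikiqaqoi" (len 9), cursors c1@2 c2@4 c3@8, authorship .1.2....3
After op 5 (move_right): buffer="zikiqaqoi" (len 9), cursors c1@3 c2@5 c3@9, authorship .1.2....3
After op 6 (move_left): buffer="zikiqaqoi" (len 9), cursors c1@2 c2@4 c3@8, authorship .1.2....3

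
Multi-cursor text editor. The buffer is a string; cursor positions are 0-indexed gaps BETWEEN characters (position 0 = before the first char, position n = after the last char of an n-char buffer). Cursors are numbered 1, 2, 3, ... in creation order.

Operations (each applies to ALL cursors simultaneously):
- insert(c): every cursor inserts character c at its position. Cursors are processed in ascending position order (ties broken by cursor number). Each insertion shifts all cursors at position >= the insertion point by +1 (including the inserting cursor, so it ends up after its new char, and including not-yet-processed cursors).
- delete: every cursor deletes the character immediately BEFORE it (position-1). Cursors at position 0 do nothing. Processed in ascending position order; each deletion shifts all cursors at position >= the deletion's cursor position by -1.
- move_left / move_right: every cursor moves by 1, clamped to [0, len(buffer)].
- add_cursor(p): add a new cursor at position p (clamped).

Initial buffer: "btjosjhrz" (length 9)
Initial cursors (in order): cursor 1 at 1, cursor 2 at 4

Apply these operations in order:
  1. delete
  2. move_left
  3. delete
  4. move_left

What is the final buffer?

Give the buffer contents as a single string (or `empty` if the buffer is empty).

Answer: jsjhrz

Derivation:
After op 1 (delete): buffer="tjsjhrz" (len 7), cursors c1@0 c2@2, authorship .......
After op 2 (move_left): buffer="tjsjhrz" (len 7), cursors c1@0 c2@1, authorship .......
After op 3 (delete): buffer="jsjhrz" (len 6), cursors c1@0 c2@0, authorship ......
After op 4 (move_left): buffer="jsjhrz" (len 6), cursors c1@0 c2@0, authorship ......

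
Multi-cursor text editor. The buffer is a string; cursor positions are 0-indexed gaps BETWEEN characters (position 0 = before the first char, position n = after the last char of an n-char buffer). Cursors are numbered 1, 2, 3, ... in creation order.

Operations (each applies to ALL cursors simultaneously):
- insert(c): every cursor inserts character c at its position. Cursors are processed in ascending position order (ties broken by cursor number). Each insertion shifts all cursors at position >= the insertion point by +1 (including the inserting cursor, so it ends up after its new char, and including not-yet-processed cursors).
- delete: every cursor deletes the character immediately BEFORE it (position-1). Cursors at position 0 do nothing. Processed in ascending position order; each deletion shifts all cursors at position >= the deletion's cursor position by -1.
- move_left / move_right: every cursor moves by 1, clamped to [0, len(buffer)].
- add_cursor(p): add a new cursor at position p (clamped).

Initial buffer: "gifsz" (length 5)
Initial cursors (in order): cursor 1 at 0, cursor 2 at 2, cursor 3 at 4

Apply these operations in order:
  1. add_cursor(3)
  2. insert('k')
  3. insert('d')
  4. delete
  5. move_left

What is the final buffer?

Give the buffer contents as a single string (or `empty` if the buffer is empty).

After op 1 (add_cursor(3)): buffer="gifsz" (len 5), cursors c1@0 c2@2 c4@3 c3@4, authorship .....
After op 2 (insert('k')): buffer="kgikfkskz" (len 9), cursors c1@1 c2@4 c4@6 c3@8, authorship 1..2.4.3.
After op 3 (insert('d')): buffer="kdgikdfkdskdz" (len 13), cursors c1@2 c2@6 c4@9 c3@12, authorship 11..22.44.33.
After op 4 (delete): buffer="kgikfkskz" (len 9), cursors c1@1 c2@4 c4@6 c3@8, authorship 1..2.4.3.
After op 5 (move_left): buffer="kgikfkskz" (len 9), cursors c1@0 c2@3 c4@5 c3@7, authorship 1..2.4.3.

Answer: kgikfkskz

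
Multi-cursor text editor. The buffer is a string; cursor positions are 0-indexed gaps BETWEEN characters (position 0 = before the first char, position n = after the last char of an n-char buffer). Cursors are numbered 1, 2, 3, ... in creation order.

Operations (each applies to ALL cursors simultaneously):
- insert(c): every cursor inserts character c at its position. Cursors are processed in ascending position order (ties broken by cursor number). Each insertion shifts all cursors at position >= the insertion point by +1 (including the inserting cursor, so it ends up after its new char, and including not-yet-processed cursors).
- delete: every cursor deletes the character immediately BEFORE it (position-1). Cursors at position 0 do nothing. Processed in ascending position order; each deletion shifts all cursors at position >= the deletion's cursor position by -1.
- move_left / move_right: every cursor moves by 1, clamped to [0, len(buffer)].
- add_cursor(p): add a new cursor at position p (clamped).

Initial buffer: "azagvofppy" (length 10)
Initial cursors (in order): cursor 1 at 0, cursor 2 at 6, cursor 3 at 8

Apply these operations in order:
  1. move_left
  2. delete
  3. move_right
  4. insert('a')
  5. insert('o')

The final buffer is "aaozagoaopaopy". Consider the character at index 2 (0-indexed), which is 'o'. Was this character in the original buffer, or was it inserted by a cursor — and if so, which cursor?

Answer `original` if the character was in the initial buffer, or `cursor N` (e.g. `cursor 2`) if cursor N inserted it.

After op 1 (move_left): buffer="azagvofppy" (len 10), cursors c1@0 c2@5 c3@7, authorship ..........
After op 2 (delete): buffer="azagoppy" (len 8), cursors c1@0 c2@4 c3@5, authorship ........
After op 3 (move_right): buffer="azagoppy" (len 8), cursors c1@1 c2@5 c3@6, authorship ........
After op 4 (insert('a')): buffer="aazagoapapy" (len 11), cursors c1@2 c2@7 c3@9, authorship .1....2.3..
After op 5 (insert('o')): buffer="aaozagoaopaopy" (len 14), cursors c1@3 c2@9 c3@12, authorship .11....22.33..
Authorship (.=original, N=cursor N): . 1 1 . . . . 2 2 . 3 3 . .
Index 2: author = 1

Answer: cursor 1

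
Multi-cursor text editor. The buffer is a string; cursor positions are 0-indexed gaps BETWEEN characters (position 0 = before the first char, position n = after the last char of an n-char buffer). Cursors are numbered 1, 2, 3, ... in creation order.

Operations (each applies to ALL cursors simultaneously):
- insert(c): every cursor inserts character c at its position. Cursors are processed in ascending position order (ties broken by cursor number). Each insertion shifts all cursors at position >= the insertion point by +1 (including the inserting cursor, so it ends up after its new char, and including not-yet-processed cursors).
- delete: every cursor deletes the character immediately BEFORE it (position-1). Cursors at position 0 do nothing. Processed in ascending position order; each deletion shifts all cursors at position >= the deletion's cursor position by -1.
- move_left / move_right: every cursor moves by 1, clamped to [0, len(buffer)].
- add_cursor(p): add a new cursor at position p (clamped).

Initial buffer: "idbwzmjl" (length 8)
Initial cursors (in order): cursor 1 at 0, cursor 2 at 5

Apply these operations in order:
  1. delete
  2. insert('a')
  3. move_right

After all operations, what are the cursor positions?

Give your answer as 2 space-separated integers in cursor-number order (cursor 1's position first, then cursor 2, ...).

After op 1 (delete): buffer="idbwmjl" (len 7), cursors c1@0 c2@4, authorship .......
After op 2 (insert('a')): buffer="aidbwamjl" (len 9), cursors c1@1 c2@6, authorship 1....2...
After op 3 (move_right): buffer="aidbwamjl" (len 9), cursors c1@2 c2@7, authorship 1....2...

Answer: 2 7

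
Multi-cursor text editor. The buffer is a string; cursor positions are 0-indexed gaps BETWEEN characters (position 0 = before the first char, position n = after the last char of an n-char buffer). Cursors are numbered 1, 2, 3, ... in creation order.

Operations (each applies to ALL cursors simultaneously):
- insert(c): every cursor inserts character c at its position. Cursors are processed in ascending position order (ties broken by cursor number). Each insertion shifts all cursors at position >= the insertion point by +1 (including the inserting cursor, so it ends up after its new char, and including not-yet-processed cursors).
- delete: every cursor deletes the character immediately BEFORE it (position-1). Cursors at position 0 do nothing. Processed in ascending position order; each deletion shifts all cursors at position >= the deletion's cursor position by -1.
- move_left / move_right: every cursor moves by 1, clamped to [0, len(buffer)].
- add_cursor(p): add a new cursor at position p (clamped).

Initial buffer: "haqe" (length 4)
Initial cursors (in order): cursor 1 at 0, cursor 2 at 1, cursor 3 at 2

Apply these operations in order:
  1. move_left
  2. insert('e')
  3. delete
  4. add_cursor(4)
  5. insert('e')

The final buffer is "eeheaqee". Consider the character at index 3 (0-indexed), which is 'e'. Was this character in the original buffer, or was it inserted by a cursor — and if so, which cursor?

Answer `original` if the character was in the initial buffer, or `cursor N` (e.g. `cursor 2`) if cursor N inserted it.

After op 1 (move_left): buffer="haqe" (len 4), cursors c1@0 c2@0 c3@1, authorship ....
After op 2 (insert('e')): buffer="eeheaqe" (len 7), cursors c1@2 c2@2 c3@4, authorship 12.3...
After op 3 (delete): buffer="haqe" (len 4), cursors c1@0 c2@0 c3@1, authorship ....
After op 4 (add_cursor(4)): buffer="haqe" (len 4), cursors c1@0 c2@0 c3@1 c4@4, authorship ....
After op 5 (insert('e')): buffer="eeheaqee" (len 8), cursors c1@2 c2@2 c3@4 c4@8, authorship 12.3...4
Authorship (.=original, N=cursor N): 1 2 . 3 . . . 4
Index 3: author = 3

Answer: cursor 3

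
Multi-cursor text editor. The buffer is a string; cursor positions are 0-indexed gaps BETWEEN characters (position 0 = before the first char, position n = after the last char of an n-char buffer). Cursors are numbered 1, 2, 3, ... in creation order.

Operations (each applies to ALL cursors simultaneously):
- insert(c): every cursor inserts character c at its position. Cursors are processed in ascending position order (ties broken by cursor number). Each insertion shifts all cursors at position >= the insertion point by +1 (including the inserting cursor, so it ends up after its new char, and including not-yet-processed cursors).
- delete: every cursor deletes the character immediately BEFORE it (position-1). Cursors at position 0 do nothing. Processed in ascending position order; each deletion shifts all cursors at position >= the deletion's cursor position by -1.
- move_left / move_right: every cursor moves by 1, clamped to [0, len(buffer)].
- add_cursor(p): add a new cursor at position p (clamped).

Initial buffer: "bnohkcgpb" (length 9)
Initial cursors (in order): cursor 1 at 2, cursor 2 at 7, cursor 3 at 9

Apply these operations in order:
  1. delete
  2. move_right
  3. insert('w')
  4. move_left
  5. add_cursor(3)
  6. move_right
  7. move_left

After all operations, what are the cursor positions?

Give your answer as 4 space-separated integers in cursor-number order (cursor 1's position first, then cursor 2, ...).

After op 1 (delete): buffer="bohkcp" (len 6), cursors c1@1 c2@5 c3@6, authorship ......
After op 2 (move_right): buffer="bohkcp" (len 6), cursors c1@2 c2@6 c3@6, authorship ......
After op 3 (insert('w')): buffer="bowhkcpww" (len 9), cursors c1@3 c2@9 c3@9, authorship ..1....23
After op 4 (move_left): buffer="bowhkcpww" (len 9), cursors c1@2 c2@8 c3@8, authorship ..1....23
After op 5 (add_cursor(3)): buffer="bowhkcpww" (len 9), cursors c1@2 c4@3 c2@8 c3@8, authorship ..1....23
After op 6 (move_right): buffer="bowhkcpww" (len 9), cursors c1@3 c4@4 c2@9 c3@9, authorship ..1....23
After op 7 (move_left): buffer="bowhkcpww" (len 9), cursors c1@2 c4@3 c2@8 c3@8, authorship ..1....23

Answer: 2 8 8 3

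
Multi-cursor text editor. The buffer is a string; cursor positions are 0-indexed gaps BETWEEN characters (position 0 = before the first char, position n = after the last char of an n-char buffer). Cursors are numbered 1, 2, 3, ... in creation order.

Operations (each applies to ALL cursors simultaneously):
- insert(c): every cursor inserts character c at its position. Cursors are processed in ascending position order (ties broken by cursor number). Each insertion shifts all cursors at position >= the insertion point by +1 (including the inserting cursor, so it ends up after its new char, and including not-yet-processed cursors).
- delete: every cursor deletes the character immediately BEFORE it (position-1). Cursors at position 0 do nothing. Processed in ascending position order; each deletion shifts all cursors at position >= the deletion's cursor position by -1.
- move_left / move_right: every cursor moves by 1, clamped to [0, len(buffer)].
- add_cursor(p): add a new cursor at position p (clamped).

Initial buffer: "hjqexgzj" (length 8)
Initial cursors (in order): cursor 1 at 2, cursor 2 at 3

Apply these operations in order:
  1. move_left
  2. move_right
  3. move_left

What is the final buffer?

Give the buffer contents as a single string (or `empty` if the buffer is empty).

After op 1 (move_left): buffer="hjqexgzj" (len 8), cursors c1@1 c2@2, authorship ........
After op 2 (move_right): buffer="hjqexgzj" (len 8), cursors c1@2 c2@3, authorship ........
After op 3 (move_left): buffer="hjqexgzj" (len 8), cursors c1@1 c2@2, authorship ........

Answer: hjqexgzj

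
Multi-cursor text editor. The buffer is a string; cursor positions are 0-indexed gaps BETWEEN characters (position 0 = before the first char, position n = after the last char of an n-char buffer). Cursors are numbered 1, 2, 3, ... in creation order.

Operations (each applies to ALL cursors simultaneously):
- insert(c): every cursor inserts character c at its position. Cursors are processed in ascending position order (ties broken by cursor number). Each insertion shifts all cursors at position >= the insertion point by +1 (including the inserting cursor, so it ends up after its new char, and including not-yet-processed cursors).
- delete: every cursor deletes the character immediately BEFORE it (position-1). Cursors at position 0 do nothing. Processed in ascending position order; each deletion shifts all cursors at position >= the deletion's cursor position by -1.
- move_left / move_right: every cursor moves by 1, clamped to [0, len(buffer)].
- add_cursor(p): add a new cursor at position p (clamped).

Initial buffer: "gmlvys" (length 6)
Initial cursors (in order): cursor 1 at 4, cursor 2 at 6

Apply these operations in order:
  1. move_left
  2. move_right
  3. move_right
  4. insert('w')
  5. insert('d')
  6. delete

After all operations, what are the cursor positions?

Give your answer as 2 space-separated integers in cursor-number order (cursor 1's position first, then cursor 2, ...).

Answer: 6 8

Derivation:
After op 1 (move_left): buffer="gmlvys" (len 6), cursors c1@3 c2@5, authorship ......
After op 2 (move_right): buffer="gmlvys" (len 6), cursors c1@4 c2@6, authorship ......
After op 3 (move_right): buffer="gmlvys" (len 6), cursors c1@5 c2@6, authorship ......
After op 4 (insert('w')): buffer="gmlvywsw" (len 8), cursors c1@6 c2@8, authorship .....1.2
After op 5 (insert('d')): buffer="gmlvywdswd" (len 10), cursors c1@7 c2@10, authorship .....11.22
After op 6 (delete): buffer="gmlvywsw" (len 8), cursors c1@6 c2@8, authorship .....1.2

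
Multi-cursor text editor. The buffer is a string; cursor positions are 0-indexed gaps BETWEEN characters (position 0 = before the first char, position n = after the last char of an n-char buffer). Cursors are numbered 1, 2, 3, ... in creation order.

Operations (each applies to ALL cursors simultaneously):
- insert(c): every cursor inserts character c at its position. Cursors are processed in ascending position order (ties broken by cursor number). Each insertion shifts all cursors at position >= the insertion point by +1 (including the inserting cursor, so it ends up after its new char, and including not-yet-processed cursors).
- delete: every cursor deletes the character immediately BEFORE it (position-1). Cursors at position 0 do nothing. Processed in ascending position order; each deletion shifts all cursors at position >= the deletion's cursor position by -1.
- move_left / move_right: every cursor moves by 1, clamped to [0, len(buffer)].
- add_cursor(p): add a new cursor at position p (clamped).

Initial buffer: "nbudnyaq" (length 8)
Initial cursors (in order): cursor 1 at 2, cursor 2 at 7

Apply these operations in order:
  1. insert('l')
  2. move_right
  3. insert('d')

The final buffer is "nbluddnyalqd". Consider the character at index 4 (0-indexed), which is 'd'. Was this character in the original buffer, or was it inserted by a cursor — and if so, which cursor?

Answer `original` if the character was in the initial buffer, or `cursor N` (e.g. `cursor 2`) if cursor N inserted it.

After op 1 (insert('l')): buffer="nbludnyalq" (len 10), cursors c1@3 c2@9, authorship ..1.....2.
After op 2 (move_right): buffer="nbludnyalq" (len 10), cursors c1@4 c2@10, authorship ..1.....2.
After op 3 (insert('d')): buffer="nbluddnyalqd" (len 12), cursors c1@5 c2@12, authorship ..1.1....2.2
Authorship (.=original, N=cursor N): . . 1 . 1 . . . . 2 . 2
Index 4: author = 1

Answer: cursor 1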